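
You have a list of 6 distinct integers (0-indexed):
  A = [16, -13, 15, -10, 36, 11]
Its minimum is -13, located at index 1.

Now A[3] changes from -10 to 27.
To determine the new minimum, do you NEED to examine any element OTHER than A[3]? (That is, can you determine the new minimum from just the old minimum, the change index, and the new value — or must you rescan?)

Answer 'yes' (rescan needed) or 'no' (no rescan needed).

Answer: no

Derivation:
Old min = -13 at index 1
Change at index 3: -10 -> 27
Index 3 was NOT the min. New min = min(-13, 27). No rescan of other elements needed.
Needs rescan: no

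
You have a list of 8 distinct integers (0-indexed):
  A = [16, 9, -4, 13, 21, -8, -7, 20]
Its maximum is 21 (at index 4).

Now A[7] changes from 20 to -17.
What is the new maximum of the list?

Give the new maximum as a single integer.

Old max = 21 (at index 4)
Change: A[7] 20 -> -17
Changed element was NOT the old max.
  New max = max(old_max, new_val) = max(21, -17) = 21

Answer: 21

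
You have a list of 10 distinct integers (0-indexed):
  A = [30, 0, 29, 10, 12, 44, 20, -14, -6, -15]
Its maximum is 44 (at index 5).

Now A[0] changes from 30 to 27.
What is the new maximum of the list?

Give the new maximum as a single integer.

Old max = 44 (at index 5)
Change: A[0] 30 -> 27
Changed element was NOT the old max.
  New max = max(old_max, new_val) = max(44, 27) = 44

Answer: 44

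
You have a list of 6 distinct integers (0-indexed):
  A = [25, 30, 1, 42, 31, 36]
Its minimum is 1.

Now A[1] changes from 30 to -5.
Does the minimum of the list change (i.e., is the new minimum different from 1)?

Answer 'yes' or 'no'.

Answer: yes

Derivation:
Old min = 1
Change: A[1] 30 -> -5
Changed element was NOT the min; min changes only if -5 < 1.
New min = -5; changed? yes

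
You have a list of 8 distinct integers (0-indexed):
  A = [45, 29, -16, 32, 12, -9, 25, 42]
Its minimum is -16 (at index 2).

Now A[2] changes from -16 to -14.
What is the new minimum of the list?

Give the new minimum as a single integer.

Old min = -16 (at index 2)
Change: A[2] -16 -> -14
Changed element WAS the min. Need to check: is -14 still <= all others?
  Min of remaining elements: -9
  New min = min(-14, -9) = -14

Answer: -14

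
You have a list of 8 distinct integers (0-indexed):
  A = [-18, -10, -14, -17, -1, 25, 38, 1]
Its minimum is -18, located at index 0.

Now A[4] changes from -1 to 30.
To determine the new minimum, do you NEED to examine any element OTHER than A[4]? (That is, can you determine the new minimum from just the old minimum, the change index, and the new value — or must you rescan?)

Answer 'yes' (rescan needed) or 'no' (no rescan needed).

Answer: no

Derivation:
Old min = -18 at index 0
Change at index 4: -1 -> 30
Index 4 was NOT the min. New min = min(-18, 30). No rescan of other elements needed.
Needs rescan: no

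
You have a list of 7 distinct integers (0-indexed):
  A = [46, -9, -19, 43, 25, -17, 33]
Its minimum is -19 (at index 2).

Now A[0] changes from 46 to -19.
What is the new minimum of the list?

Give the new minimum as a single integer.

Old min = -19 (at index 2)
Change: A[0] 46 -> -19
Changed element was NOT the old min.
  New min = min(old_min, new_val) = min(-19, -19) = -19

Answer: -19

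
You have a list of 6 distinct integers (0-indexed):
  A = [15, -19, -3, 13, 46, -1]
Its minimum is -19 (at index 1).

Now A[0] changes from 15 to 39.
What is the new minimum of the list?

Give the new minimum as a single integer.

Answer: -19

Derivation:
Old min = -19 (at index 1)
Change: A[0] 15 -> 39
Changed element was NOT the old min.
  New min = min(old_min, new_val) = min(-19, 39) = -19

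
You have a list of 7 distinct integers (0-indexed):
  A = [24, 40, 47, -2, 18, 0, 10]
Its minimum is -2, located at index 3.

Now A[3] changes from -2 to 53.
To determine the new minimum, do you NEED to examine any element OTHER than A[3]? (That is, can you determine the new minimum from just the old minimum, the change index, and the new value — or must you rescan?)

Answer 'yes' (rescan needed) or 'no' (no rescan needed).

Old min = -2 at index 3
Change at index 3: -2 -> 53
Index 3 WAS the min and new value 53 > old min -2. Must rescan other elements to find the new min.
Needs rescan: yes

Answer: yes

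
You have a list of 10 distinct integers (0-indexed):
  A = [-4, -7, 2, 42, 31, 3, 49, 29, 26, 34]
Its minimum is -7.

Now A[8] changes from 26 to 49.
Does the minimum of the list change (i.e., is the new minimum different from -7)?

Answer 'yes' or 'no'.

Answer: no

Derivation:
Old min = -7
Change: A[8] 26 -> 49
Changed element was NOT the min; min changes only if 49 < -7.
New min = -7; changed? no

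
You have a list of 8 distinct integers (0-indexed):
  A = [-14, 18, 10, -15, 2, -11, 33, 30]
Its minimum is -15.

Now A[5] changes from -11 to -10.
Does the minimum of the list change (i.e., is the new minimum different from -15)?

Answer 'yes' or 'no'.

Answer: no

Derivation:
Old min = -15
Change: A[5] -11 -> -10
Changed element was NOT the min; min changes only if -10 < -15.
New min = -15; changed? no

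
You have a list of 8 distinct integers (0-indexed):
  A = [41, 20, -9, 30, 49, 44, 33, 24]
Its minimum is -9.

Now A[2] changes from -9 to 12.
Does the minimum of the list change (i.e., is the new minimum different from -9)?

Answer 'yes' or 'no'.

Answer: yes

Derivation:
Old min = -9
Change: A[2] -9 -> 12
Changed element was the min; new min must be rechecked.
New min = 12; changed? yes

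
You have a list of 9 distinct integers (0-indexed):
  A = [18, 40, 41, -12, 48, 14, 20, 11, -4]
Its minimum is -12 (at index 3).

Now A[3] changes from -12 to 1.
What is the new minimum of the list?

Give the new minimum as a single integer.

Answer: -4

Derivation:
Old min = -12 (at index 3)
Change: A[3] -12 -> 1
Changed element WAS the min. Need to check: is 1 still <= all others?
  Min of remaining elements: -4
  New min = min(1, -4) = -4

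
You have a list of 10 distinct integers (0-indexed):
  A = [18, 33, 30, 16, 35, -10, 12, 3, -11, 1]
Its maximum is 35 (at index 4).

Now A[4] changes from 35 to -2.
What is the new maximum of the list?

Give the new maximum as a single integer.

Answer: 33

Derivation:
Old max = 35 (at index 4)
Change: A[4] 35 -> -2
Changed element WAS the max -> may need rescan.
  Max of remaining elements: 33
  New max = max(-2, 33) = 33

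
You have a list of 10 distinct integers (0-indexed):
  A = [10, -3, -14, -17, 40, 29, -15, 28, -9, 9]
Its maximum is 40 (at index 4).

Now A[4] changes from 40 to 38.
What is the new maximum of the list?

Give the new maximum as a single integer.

Answer: 38

Derivation:
Old max = 40 (at index 4)
Change: A[4] 40 -> 38
Changed element WAS the max -> may need rescan.
  Max of remaining elements: 29
  New max = max(38, 29) = 38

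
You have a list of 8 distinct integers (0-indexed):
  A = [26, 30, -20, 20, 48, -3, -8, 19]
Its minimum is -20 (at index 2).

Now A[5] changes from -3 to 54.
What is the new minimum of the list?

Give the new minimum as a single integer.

Old min = -20 (at index 2)
Change: A[5] -3 -> 54
Changed element was NOT the old min.
  New min = min(old_min, new_val) = min(-20, 54) = -20

Answer: -20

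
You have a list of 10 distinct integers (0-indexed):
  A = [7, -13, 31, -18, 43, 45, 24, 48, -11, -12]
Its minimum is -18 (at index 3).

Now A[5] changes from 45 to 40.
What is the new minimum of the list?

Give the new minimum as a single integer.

Old min = -18 (at index 3)
Change: A[5] 45 -> 40
Changed element was NOT the old min.
  New min = min(old_min, new_val) = min(-18, 40) = -18

Answer: -18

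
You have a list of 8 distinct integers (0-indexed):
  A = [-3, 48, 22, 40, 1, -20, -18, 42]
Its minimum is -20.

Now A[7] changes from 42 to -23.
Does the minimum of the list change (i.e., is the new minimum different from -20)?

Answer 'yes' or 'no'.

Answer: yes

Derivation:
Old min = -20
Change: A[7] 42 -> -23
Changed element was NOT the min; min changes only if -23 < -20.
New min = -23; changed? yes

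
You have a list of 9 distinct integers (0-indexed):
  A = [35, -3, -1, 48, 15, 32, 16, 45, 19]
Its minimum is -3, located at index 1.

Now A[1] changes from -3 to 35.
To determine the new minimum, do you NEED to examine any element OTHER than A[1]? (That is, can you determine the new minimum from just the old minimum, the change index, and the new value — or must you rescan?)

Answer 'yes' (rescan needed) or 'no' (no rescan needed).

Old min = -3 at index 1
Change at index 1: -3 -> 35
Index 1 WAS the min and new value 35 > old min -3. Must rescan other elements to find the new min.
Needs rescan: yes

Answer: yes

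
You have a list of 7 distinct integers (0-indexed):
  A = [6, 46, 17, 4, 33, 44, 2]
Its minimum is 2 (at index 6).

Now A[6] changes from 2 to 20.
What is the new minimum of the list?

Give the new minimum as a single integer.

Old min = 2 (at index 6)
Change: A[6] 2 -> 20
Changed element WAS the min. Need to check: is 20 still <= all others?
  Min of remaining elements: 4
  New min = min(20, 4) = 4

Answer: 4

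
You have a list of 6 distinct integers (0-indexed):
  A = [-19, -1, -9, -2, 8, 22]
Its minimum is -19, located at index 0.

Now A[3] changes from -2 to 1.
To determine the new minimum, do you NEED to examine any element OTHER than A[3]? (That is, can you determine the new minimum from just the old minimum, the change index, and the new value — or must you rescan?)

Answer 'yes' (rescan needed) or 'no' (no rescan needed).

Old min = -19 at index 0
Change at index 3: -2 -> 1
Index 3 was NOT the min. New min = min(-19, 1). No rescan of other elements needed.
Needs rescan: no

Answer: no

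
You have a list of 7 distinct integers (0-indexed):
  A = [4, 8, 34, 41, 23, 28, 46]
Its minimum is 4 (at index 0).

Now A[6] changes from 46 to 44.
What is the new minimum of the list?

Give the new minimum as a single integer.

Answer: 4

Derivation:
Old min = 4 (at index 0)
Change: A[6] 46 -> 44
Changed element was NOT the old min.
  New min = min(old_min, new_val) = min(4, 44) = 4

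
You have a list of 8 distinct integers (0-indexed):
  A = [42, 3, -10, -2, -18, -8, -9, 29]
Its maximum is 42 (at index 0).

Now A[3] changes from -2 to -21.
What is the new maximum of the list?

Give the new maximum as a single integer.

Answer: 42

Derivation:
Old max = 42 (at index 0)
Change: A[3] -2 -> -21
Changed element was NOT the old max.
  New max = max(old_max, new_val) = max(42, -21) = 42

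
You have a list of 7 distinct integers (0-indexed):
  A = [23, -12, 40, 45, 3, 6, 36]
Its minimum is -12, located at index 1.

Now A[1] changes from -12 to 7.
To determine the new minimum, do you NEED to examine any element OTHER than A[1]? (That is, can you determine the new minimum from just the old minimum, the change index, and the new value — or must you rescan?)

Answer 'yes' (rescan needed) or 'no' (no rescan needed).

Old min = -12 at index 1
Change at index 1: -12 -> 7
Index 1 WAS the min and new value 7 > old min -12. Must rescan other elements to find the new min.
Needs rescan: yes

Answer: yes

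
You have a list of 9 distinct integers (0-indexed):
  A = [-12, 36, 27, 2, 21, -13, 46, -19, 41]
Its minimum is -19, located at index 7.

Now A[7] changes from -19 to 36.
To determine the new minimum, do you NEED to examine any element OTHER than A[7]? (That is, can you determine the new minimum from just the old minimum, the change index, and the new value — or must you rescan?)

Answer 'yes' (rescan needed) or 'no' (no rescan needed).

Answer: yes

Derivation:
Old min = -19 at index 7
Change at index 7: -19 -> 36
Index 7 WAS the min and new value 36 > old min -19. Must rescan other elements to find the new min.
Needs rescan: yes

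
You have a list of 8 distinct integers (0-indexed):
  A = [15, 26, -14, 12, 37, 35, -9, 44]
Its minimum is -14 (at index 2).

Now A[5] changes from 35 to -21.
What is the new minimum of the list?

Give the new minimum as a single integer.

Answer: -21

Derivation:
Old min = -14 (at index 2)
Change: A[5] 35 -> -21
Changed element was NOT the old min.
  New min = min(old_min, new_val) = min(-14, -21) = -21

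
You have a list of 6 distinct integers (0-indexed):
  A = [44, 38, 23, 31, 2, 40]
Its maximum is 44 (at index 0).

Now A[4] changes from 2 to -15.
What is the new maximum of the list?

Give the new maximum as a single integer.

Answer: 44

Derivation:
Old max = 44 (at index 0)
Change: A[4] 2 -> -15
Changed element was NOT the old max.
  New max = max(old_max, new_val) = max(44, -15) = 44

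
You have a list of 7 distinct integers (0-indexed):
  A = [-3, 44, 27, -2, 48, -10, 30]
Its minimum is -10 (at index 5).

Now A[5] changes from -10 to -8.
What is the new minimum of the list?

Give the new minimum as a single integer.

Old min = -10 (at index 5)
Change: A[5] -10 -> -8
Changed element WAS the min. Need to check: is -8 still <= all others?
  Min of remaining elements: -3
  New min = min(-8, -3) = -8

Answer: -8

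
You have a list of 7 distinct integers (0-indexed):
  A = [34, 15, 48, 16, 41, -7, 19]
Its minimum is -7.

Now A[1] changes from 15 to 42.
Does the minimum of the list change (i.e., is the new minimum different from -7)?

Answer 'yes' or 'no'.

Old min = -7
Change: A[1] 15 -> 42
Changed element was NOT the min; min changes only if 42 < -7.
New min = -7; changed? no

Answer: no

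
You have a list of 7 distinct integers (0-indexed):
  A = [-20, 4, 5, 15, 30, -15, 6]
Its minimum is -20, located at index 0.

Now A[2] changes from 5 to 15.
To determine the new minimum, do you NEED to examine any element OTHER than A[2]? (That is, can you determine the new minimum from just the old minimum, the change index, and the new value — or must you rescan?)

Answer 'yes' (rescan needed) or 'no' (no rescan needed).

Answer: no

Derivation:
Old min = -20 at index 0
Change at index 2: 5 -> 15
Index 2 was NOT the min. New min = min(-20, 15). No rescan of other elements needed.
Needs rescan: no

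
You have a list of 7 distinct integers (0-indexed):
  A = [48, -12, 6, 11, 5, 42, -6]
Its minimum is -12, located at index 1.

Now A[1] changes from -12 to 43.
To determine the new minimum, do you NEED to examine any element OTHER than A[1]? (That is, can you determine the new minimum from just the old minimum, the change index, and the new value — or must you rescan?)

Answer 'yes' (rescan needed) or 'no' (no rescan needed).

Old min = -12 at index 1
Change at index 1: -12 -> 43
Index 1 WAS the min and new value 43 > old min -12. Must rescan other elements to find the new min.
Needs rescan: yes

Answer: yes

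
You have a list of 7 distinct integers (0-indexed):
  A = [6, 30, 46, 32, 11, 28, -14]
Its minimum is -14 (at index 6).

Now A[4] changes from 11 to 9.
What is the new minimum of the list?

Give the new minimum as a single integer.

Answer: -14

Derivation:
Old min = -14 (at index 6)
Change: A[4] 11 -> 9
Changed element was NOT the old min.
  New min = min(old_min, new_val) = min(-14, 9) = -14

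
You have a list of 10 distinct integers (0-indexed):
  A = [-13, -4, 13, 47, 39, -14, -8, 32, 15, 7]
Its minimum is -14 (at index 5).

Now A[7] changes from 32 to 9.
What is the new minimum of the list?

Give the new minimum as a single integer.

Answer: -14

Derivation:
Old min = -14 (at index 5)
Change: A[7] 32 -> 9
Changed element was NOT the old min.
  New min = min(old_min, new_val) = min(-14, 9) = -14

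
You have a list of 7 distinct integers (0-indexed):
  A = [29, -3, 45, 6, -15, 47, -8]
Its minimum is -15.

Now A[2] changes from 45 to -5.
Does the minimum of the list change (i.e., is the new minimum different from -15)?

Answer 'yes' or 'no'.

Old min = -15
Change: A[2] 45 -> -5
Changed element was NOT the min; min changes only if -5 < -15.
New min = -15; changed? no

Answer: no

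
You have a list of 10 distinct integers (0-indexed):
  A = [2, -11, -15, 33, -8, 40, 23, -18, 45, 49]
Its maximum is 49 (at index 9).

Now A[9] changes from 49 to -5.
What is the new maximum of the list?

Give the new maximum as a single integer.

Answer: 45

Derivation:
Old max = 49 (at index 9)
Change: A[9] 49 -> -5
Changed element WAS the max -> may need rescan.
  Max of remaining elements: 45
  New max = max(-5, 45) = 45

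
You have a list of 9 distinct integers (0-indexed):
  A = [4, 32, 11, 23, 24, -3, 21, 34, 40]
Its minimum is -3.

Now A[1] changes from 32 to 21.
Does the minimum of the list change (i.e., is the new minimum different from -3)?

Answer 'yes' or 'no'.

Old min = -3
Change: A[1] 32 -> 21
Changed element was NOT the min; min changes only if 21 < -3.
New min = -3; changed? no

Answer: no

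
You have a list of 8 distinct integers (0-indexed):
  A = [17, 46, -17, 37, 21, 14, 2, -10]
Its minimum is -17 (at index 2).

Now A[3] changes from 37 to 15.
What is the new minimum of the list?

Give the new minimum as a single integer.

Answer: -17

Derivation:
Old min = -17 (at index 2)
Change: A[3] 37 -> 15
Changed element was NOT the old min.
  New min = min(old_min, new_val) = min(-17, 15) = -17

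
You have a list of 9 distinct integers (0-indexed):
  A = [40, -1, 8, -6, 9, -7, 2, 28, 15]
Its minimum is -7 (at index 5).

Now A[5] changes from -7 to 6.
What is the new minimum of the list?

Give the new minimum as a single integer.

Old min = -7 (at index 5)
Change: A[5] -7 -> 6
Changed element WAS the min. Need to check: is 6 still <= all others?
  Min of remaining elements: -6
  New min = min(6, -6) = -6

Answer: -6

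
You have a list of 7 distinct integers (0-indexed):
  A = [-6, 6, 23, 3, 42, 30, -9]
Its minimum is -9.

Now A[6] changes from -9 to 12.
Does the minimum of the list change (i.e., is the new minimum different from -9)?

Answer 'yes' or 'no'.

Old min = -9
Change: A[6] -9 -> 12
Changed element was the min; new min must be rechecked.
New min = -6; changed? yes

Answer: yes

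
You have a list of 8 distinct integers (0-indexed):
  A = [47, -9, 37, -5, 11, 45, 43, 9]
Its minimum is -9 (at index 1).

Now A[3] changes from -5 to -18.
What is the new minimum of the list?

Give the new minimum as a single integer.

Answer: -18

Derivation:
Old min = -9 (at index 1)
Change: A[3] -5 -> -18
Changed element was NOT the old min.
  New min = min(old_min, new_val) = min(-9, -18) = -18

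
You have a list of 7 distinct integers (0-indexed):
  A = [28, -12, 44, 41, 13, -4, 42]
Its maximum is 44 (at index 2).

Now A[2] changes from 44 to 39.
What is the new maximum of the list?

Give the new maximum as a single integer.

Answer: 42

Derivation:
Old max = 44 (at index 2)
Change: A[2] 44 -> 39
Changed element WAS the max -> may need rescan.
  Max of remaining elements: 42
  New max = max(39, 42) = 42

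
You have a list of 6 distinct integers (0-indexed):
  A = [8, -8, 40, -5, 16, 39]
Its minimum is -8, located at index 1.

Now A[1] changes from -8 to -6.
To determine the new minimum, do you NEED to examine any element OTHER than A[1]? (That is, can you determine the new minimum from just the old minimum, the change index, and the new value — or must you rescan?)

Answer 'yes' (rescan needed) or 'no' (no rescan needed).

Old min = -8 at index 1
Change at index 1: -8 -> -6
Index 1 WAS the min and new value -6 > old min -8. Must rescan other elements to find the new min.
Needs rescan: yes

Answer: yes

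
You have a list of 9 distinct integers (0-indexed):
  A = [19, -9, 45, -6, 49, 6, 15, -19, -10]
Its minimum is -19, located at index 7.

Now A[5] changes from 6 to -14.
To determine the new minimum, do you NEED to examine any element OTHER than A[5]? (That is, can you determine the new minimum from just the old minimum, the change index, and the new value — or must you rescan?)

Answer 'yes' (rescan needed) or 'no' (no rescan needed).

Old min = -19 at index 7
Change at index 5: 6 -> -14
Index 5 was NOT the min. New min = min(-19, -14). No rescan of other elements needed.
Needs rescan: no

Answer: no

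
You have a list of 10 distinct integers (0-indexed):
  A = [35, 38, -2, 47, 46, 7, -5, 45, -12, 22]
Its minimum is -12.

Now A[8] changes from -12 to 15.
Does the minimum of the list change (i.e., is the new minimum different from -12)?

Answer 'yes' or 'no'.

Old min = -12
Change: A[8] -12 -> 15
Changed element was the min; new min must be rechecked.
New min = -5; changed? yes

Answer: yes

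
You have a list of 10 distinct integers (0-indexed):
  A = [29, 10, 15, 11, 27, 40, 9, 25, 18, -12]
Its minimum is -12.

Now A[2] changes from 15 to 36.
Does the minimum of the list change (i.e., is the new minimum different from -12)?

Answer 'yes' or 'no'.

Answer: no

Derivation:
Old min = -12
Change: A[2] 15 -> 36
Changed element was NOT the min; min changes only if 36 < -12.
New min = -12; changed? no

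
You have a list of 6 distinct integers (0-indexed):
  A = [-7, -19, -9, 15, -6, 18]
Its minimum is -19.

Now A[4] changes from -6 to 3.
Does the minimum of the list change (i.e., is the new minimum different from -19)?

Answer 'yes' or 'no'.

Answer: no

Derivation:
Old min = -19
Change: A[4] -6 -> 3
Changed element was NOT the min; min changes only if 3 < -19.
New min = -19; changed? no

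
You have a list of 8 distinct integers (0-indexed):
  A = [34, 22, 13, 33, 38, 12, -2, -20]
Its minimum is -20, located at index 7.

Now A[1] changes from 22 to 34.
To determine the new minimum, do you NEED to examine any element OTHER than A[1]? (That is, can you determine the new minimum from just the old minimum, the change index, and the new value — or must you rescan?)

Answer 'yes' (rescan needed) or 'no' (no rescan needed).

Answer: no

Derivation:
Old min = -20 at index 7
Change at index 1: 22 -> 34
Index 1 was NOT the min. New min = min(-20, 34). No rescan of other elements needed.
Needs rescan: no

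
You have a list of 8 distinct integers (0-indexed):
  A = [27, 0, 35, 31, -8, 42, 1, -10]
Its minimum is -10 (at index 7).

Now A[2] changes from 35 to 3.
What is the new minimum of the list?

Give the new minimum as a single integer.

Old min = -10 (at index 7)
Change: A[2] 35 -> 3
Changed element was NOT the old min.
  New min = min(old_min, new_val) = min(-10, 3) = -10

Answer: -10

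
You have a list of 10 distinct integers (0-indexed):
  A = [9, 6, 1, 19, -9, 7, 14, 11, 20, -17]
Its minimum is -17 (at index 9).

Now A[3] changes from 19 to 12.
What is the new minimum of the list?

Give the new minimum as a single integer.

Old min = -17 (at index 9)
Change: A[3] 19 -> 12
Changed element was NOT the old min.
  New min = min(old_min, new_val) = min(-17, 12) = -17

Answer: -17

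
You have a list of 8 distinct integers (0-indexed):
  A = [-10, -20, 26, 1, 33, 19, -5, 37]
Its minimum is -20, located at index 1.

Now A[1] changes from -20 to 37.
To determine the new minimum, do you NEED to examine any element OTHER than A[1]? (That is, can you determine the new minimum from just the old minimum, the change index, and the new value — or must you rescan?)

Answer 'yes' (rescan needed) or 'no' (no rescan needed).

Old min = -20 at index 1
Change at index 1: -20 -> 37
Index 1 WAS the min and new value 37 > old min -20. Must rescan other elements to find the new min.
Needs rescan: yes

Answer: yes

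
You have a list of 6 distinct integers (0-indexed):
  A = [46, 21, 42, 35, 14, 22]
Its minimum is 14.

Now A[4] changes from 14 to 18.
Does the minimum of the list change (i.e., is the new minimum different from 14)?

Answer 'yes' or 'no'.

Old min = 14
Change: A[4] 14 -> 18
Changed element was the min; new min must be rechecked.
New min = 18; changed? yes

Answer: yes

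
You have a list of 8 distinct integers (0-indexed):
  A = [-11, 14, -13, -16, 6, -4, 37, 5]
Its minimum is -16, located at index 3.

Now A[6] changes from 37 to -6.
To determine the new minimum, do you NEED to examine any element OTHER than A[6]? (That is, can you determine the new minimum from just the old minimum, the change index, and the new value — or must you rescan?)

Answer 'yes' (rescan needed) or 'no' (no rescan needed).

Old min = -16 at index 3
Change at index 6: 37 -> -6
Index 6 was NOT the min. New min = min(-16, -6). No rescan of other elements needed.
Needs rescan: no

Answer: no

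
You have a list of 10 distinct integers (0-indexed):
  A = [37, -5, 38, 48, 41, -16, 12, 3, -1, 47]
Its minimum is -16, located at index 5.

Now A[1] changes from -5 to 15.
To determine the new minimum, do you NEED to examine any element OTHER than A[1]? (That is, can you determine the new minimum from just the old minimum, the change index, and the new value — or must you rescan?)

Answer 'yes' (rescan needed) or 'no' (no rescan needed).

Old min = -16 at index 5
Change at index 1: -5 -> 15
Index 1 was NOT the min. New min = min(-16, 15). No rescan of other elements needed.
Needs rescan: no

Answer: no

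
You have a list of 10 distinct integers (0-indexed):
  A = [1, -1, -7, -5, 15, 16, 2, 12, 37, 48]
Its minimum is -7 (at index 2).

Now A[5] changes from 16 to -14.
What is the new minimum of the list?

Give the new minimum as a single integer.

Answer: -14

Derivation:
Old min = -7 (at index 2)
Change: A[5] 16 -> -14
Changed element was NOT the old min.
  New min = min(old_min, new_val) = min(-7, -14) = -14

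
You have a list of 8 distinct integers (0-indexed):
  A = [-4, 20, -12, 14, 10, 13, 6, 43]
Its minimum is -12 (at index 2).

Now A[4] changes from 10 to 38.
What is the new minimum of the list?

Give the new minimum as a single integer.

Old min = -12 (at index 2)
Change: A[4] 10 -> 38
Changed element was NOT the old min.
  New min = min(old_min, new_val) = min(-12, 38) = -12

Answer: -12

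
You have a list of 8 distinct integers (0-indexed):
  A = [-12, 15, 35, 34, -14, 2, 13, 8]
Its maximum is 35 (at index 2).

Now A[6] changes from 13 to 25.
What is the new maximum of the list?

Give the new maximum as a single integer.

Answer: 35

Derivation:
Old max = 35 (at index 2)
Change: A[6] 13 -> 25
Changed element was NOT the old max.
  New max = max(old_max, new_val) = max(35, 25) = 35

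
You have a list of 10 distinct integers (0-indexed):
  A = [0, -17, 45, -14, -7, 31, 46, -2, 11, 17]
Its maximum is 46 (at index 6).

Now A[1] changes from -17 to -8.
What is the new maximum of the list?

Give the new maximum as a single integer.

Old max = 46 (at index 6)
Change: A[1] -17 -> -8
Changed element was NOT the old max.
  New max = max(old_max, new_val) = max(46, -8) = 46

Answer: 46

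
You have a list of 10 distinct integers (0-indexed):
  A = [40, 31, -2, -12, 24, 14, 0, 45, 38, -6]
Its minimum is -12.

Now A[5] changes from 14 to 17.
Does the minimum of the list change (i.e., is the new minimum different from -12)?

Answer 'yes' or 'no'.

Answer: no

Derivation:
Old min = -12
Change: A[5] 14 -> 17
Changed element was NOT the min; min changes only if 17 < -12.
New min = -12; changed? no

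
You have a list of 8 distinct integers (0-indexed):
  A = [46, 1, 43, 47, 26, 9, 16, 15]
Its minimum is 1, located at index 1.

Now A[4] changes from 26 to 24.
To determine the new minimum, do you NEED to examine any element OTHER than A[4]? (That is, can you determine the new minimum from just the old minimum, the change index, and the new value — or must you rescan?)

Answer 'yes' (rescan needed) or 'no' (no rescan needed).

Old min = 1 at index 1
Change at index 4: 26 -> 24
Index 4 was NOT the min. New min = min(1, 24). No rescan of other elements needed.
Needs rescan: no

Answer: no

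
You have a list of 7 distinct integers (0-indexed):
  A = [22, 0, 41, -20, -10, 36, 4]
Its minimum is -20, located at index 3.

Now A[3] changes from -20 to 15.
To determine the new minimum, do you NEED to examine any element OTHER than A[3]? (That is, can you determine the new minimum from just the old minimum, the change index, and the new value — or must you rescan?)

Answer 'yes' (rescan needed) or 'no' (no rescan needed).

Answer: yes

Derivation:
Old min = -20 at index 3
Change at index 3: -20 -> 15
Index 3 WAS the min and new value 15 > old min -20. Must rescan other elements to find the new min.
Needs rescan: yes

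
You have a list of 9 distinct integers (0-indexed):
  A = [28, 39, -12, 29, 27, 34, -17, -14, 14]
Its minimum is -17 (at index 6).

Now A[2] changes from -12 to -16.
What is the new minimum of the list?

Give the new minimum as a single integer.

Old min = -17 (at index 6)
Change: A[2] -12 -> -16
Changed element was NOT the old min.
  New min = min(old_min, new_val) = min(-17, -16) = -17

Answer: -17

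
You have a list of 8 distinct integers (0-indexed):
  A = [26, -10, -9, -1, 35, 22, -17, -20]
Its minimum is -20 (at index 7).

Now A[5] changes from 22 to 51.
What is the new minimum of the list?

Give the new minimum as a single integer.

Old min = -20 (at index 7)
Change: A[5] 22 -> 51
Changed element was NOT the old min.
  New min = min(old_min, new_val) = min(-20, 51) = -20

Answer: -20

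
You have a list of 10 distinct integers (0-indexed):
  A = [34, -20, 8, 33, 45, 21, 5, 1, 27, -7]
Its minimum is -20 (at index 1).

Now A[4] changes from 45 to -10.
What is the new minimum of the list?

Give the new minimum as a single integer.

Old min = -20 (at index 1)
Change: A[4] 45 -> -10
Changed element was NOT the old min.
  New min = min(old_min, new_val) = min(-20, -10) = -20

Answer: -20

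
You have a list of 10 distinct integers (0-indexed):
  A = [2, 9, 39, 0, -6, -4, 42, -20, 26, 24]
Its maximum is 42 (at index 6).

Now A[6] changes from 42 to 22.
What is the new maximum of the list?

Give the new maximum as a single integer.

Answer: 39

Derivation:
Old max = 42 (at index 6)
Change: A[6] 42 -> 22
Changed element WAS the max -> may need rescan.
  Max of remaining elements: 39
  New max = max(22, 39) = 39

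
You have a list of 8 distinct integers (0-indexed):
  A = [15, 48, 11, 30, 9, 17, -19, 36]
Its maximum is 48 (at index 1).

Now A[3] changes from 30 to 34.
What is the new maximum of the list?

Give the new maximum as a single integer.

Answer: 48

Derivation:
Old max = 48 (at index 1)
Change: A[3] 30 -> 34
Changed element was NOT the old max.
  New max = max(old_max, new_val) = max(48, 34) = 48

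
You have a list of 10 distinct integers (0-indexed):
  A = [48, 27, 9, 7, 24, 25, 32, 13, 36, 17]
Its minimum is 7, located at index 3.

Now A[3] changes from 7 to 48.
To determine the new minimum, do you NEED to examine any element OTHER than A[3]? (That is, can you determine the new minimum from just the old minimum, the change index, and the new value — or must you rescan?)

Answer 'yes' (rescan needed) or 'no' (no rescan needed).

Answer: yes

Derivation:
Old min = 7 at index 3
Change at index 3: 7 -> 48
Index 3 WAS the min and new value 48 > old min 7. Must rescan other elements to find the new min.
Needs rescan: yes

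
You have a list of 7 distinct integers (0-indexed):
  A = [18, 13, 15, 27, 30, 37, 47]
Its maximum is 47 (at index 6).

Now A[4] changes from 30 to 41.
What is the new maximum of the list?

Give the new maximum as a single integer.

Answer: 47

Derivation:
Old max = 47 (at index 6)
Change: A[4] 30 -> 41
Changed element was NOT the old max.
  New max = max(old_max, new_val) = max(47, 41) = 47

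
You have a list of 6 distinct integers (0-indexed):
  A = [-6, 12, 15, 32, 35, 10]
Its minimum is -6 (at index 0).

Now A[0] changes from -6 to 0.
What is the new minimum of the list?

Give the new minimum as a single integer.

Old min = -6 (at index 0)
Change: A[0] -6 -> 0
Changed element WAS the min. Need to check: is 0 still <= all others?
  Min of remaining elements: 10
  New min = min(0, 10) = 0

Answer: 0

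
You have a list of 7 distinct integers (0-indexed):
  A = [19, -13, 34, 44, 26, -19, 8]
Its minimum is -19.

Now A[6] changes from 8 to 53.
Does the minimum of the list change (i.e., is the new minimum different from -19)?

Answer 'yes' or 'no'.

Answer: no

Derivation:
Old min = -19
Change: A[6] 8 -> 53
Changed element was NOT the min; min changes only if 53 < -19.
New min = -19; changed? no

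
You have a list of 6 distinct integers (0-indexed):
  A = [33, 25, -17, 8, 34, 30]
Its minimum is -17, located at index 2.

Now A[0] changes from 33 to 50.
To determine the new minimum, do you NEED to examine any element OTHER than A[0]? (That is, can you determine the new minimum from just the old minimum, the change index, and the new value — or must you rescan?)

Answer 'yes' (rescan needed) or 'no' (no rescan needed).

Answer: no

Derivation:
Old min = -17 at index 2
Change at index 0: 33 -> 50
Index 0 was NOT the min. New min = min(-17, 50). No rescan of other elements needed.
Needs rescan: no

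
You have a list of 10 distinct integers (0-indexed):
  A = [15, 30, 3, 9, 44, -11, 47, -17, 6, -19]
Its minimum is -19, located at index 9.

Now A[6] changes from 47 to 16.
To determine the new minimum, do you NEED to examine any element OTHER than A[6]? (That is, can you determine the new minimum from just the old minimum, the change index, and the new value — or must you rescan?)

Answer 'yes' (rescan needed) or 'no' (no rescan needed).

Old min = -19 at index 9
Change at index 6: 47 -> 16
Index 6 was NOT the min. New min = min(-19, 16). No rescan of other elements needed.
Needs rescan: no

Answer: no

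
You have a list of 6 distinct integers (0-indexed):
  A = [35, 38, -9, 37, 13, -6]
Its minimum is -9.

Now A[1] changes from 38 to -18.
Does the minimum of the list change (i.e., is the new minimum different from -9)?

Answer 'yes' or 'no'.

Answer: yes

Derivation:
Old min = -9
Change: A[1] 38 -> -18
Changed element was NOT the min; min changes only if -18 < -9.
New min = -18; changed? yes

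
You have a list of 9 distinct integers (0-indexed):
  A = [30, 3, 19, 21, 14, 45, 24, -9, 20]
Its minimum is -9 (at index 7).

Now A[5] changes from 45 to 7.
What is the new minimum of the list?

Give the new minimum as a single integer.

Answer: -9

Derivation:
Old min = -9 (at index 7)
Change: A[5] 45 -> 7
Changed element was NOT the old min.
  New min = min(old_min, new_val) = min(-9, 7) = -9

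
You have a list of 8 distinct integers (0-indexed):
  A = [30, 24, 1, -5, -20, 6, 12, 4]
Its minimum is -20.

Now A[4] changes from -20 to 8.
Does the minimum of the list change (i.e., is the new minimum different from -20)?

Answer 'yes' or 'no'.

Answer: yes

Derivation:
Old min = -20
Change: A[4] -20 -> 8
Changed element was the min; new min must be rechecked.
New min = -5; changed? yes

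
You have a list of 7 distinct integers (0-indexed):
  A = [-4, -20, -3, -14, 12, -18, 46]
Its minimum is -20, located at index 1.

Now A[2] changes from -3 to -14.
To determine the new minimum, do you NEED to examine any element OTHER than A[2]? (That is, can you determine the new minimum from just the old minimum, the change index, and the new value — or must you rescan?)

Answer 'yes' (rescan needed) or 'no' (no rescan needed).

Old min = -20 at index 1
Change at index 2: -3 -> -14
Index 2 was NOT the min. New min = min(-20, -14). No rescan of other elements needed.
Needs rescan: no

Answer: no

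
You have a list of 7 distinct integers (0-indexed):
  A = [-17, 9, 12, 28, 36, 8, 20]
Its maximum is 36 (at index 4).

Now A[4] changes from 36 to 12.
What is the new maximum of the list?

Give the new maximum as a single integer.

Old max = 36 (at index 4)
Change: A[4] 36 -> 12
Changed element WAS the max -> may need rescan.
  Max of remaining elements: 28
  New max = max(12, 28) = 28

Answer: 28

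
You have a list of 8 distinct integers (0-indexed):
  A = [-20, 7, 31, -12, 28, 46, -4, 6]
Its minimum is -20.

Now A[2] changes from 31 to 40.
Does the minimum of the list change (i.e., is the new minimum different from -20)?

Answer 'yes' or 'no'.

Old min = -20
Change: A[2] 31 -> 40
Changed element was NOT the min; min changes only if 40 < -20.
New min = -20; changed? no

Answer: no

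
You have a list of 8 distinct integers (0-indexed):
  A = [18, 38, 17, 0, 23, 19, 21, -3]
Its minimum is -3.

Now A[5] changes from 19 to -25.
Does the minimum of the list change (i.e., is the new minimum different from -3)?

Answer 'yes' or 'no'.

Answer: yes

Derivation:
Old min = -3
Change: A[5] 19 -> -25
Changed element was NOT the min; min changes only if -25 < -3.
New min = -25; changed? yes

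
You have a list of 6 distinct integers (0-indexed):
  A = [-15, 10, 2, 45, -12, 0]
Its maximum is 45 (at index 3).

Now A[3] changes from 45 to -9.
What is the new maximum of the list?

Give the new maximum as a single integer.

Old max = 45 (at index 3)
Change: A[3] 45 -> -9
Changed element WAS the max -> may need rescan.
  Max of remaining elements: 10
  New max = max(-9, 10) = 10

Answer: 10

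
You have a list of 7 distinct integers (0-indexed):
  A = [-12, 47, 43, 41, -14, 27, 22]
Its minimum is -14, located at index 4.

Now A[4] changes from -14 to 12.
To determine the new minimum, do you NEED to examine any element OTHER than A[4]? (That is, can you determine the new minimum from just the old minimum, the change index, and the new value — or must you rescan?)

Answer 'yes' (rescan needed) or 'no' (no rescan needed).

Old min = -14 at index 4
Change at index 4: -14 -> 12
Index 4 WAS the min and new value 12 > old min -14. Must rescan other elements to find the new min.
Needs rescan: yes

Answer: yes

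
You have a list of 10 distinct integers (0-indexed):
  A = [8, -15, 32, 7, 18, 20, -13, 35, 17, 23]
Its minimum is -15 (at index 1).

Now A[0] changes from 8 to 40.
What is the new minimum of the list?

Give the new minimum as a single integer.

Old min = -15 (at index 1)
Change: A[0] 8 -> 40
Changed element was NOT the old min.
  New min = min(old_min, new_val) = min(-15, 40) = -15

Answer: -15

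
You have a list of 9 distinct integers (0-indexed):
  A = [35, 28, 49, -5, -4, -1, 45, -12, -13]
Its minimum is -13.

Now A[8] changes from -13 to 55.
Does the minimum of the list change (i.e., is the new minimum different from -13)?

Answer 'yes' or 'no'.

Old min = -13
Change: A[8] -13 -> 55
Changed element was the min; new min must be rechecked.
New min = -12; changed? yes

Answer: yes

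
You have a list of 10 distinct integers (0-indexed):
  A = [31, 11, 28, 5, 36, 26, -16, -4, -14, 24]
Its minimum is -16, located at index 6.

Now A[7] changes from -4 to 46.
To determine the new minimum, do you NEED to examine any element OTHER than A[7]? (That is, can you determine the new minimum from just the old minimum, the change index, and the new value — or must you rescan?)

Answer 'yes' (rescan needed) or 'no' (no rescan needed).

Answer: no

Derivation:
Old min = -16 at index 6
Change at index 7: -4 -> 46
Index 7 was NOT the min. New min = min(-16, 46). No rescan of other elements needed.
Needs rescan: no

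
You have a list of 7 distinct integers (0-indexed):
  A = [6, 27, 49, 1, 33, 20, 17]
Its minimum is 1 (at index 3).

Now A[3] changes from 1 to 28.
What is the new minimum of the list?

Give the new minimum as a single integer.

Answer: 6

Derivation:
Old min = 1 (at index 3)
Change: A[3] 1 -> 28
Changed element WAS the min. Need to check: is 28 still <= all others?
  Min of remaining elements: 6
  New min = min(28, 6) = 6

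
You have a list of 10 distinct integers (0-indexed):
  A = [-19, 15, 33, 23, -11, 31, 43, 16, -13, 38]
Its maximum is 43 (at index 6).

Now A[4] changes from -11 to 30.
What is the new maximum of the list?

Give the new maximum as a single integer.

Answer: 43

Derivation:
Old max = 43 (at index 6)
Change: A[4] -11 -> 30
Changed element was NOT the old max.
  New max = max(old_max, new_val) = max(43, 30) = 43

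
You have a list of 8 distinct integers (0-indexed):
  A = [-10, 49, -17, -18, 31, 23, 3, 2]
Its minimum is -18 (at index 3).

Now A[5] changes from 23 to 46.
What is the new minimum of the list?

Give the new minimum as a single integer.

Answer: -18

Derivation:
Old min = -18 (at index 3)
Change: A[5] 23 -> 46
Changed element was NOT the old min.
  New min = min(old_min, new_val) = min(-18, 46) = -18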